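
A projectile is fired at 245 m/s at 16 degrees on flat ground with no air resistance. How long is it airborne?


T = 2*v0*sin(theta)/g = 2*245*sin(16°)/9.81 = 13.77 s

13.77 s


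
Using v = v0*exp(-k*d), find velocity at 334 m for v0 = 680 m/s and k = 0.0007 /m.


v = v0*exp(-k*d) = 680*exp(-0.0007*334) = 538.2 m/s

538.2 m/s


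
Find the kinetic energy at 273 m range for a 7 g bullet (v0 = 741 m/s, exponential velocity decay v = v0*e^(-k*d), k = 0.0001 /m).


v = v0*exp(-k*d) = 741*exp(-0.0001*273) = 721.044 m/s
E = 0.5*m*v^2 = 0.5*0.007*721.044^2 = 1820 J

1820 J


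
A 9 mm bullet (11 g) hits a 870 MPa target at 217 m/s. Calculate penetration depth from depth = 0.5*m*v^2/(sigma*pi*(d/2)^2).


A = pi*(d/2)^2 = pi*(9/2)^2 = 63.6173 mm^2
E = 0.5*m*v^2 = 0.5*0.011*217^2 = 258.989 J
depth = E/(sigma*A) = 258.989 J / (870 MPa * 63.6173 mm^2) = 258.989/(870 * 63.6173) m = 0.00467938 m ≈ 4.679 mm

4.679 mm


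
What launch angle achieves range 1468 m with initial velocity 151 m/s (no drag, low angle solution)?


sin(2*theta) = R*g/v0^2 = 1468*9.81/151^2 = 0.631599, theta = arcsin(0.631599)/2 = 19.58°

19.58 degrees


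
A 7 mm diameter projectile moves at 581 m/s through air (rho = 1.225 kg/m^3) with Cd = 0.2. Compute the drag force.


A = pi*(d/2)^2 = pi*(7/2000)^2 = 3.84845e-05 m^2
Fd = 0.5*Cd*rho*A*v^2 = 0.5*0.2*1.225*3.84845e-05*581^2 = 1.591 N

1.591 N


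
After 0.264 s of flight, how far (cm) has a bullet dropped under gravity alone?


drop = 0.5*g*t^2 = 0.5*9.81*0.264^2 = 0.341859 m ≈ 34.19 cm

34.19 cm


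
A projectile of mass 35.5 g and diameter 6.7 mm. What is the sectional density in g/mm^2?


SD = m/d^2 = 35.5/6.7^2 = 0.7908 g/mm^2

0.7908 g/mm^2


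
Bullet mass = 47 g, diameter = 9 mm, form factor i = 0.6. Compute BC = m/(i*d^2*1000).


BC = m/(i*d^2*1000) = 47/(0.6 * 9^2 * 1000) = 0.0009671

0.0009671


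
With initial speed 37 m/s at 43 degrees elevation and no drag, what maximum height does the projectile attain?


H = (v0*sin(theta))^2 / (2g) = (37*sin(43°))^2 / (2*9.81) = 32.45 m

32.45 m


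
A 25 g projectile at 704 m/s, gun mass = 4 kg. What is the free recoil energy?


v_r = m_p*v_p/m_gun = 0.025*704/4 = 4.4 m/s, E_r = 0.5*m_gun*v_r^2 = 0.5*4*4.4^2 = 38.72 J

38.72 J


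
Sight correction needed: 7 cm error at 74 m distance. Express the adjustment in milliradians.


1 mrad subtends 1 cm per 10 m of range, so adj = error_cm / (dist_m / 10) = 7 / (74/10) = 0.9459 mrad

0.9459 mrad


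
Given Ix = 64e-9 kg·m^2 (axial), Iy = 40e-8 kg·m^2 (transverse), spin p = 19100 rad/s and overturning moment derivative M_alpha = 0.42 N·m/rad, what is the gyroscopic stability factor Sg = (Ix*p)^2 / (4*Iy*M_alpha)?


Sg = Ix^2 * p^2 / (4 * Iy * M_alpha) = (64e-9)^2 * 19100^2 / (4 * 40e-8 * 0.42) = 2.224

2.224


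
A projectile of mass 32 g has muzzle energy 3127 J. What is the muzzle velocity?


v = sqrt(2*E/m) = sqrt(2*3127/0.032) = 442.1 m/s

442.1 m/s


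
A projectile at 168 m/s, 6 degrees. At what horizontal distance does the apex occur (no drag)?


R = v0^2*sin(2*theta)/g = 168^2*sin(2*6°)/9.81 = 598.175 m
apex_dist = R/2 = 598.175/2 = 299.1 m

299.1 m


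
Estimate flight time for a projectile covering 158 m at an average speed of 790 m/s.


t = d/v = 158/790 = 0.2 s

0.2 s


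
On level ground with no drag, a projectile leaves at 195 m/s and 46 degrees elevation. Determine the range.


R = v0^2 * sin(2*theta) / g = 195^2 * sin(2*46°) / 9.81 = 3874 m

3874 m


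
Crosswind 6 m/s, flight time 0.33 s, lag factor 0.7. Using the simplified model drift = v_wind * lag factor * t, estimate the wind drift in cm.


drift = v_wind * lag * t = 6 * 0.7 * 0.33 = 1.386 m ≈ 138.6 cm

138.6 cm


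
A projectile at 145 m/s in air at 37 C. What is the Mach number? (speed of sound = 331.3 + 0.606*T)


a = 331.3 + 0.606*(37) = 353.722 m/s
M = v/a = 145/353.722 = 0.4099

0.4099


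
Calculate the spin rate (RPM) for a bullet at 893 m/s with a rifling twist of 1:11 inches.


twist_m = 11*0.0254 = 0.2794 m
spin = v/twist = 893/0.2794 = 3196.135 rev/s
RPM = spin*60 = 3196.135*60 ≈ 191768 RPM

191768 RPM


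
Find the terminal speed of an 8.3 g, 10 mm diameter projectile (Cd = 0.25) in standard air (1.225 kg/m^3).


A = pi*(d/2)^2 = pi*(10/2000)^2 = 7.85398e-05 m^2
vt = sqrt(2mg/(Cd*rho*A)) = sqrt(2*0.0083*9.81/(0.25 * 1.225 * 7.85398e-05)) = 82.28 m/s

82.28 m/s


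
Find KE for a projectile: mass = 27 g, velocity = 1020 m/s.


E = 0.5*m*v^2 = 0.5*0.027*1020^2 = 14045 J

14045 J


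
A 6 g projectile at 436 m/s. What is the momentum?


p = m*v = 0.006*436 = 2.616 kg·m/s

2.616 kg·m/s


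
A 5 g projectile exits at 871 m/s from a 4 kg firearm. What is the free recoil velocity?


v_recoil = m_p * v_p / m_gun = 0.005 * 871 / 4 = 1.089 m/s

1.089 m/s


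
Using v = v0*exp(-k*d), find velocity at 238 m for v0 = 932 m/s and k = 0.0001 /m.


v = v0*exp(-k*d) = 932*exp(-0.0001*238) = 910.1 m/s

910.1 m/s


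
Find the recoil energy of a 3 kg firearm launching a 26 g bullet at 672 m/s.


v_r = m_p*v_p/m_gun = 0.026*672/3 = 5.824 m/s, E_r = 0.5*m_gun*v_r^2 = 0.5*3*5.824^2 = 50.88 J

50.88 J


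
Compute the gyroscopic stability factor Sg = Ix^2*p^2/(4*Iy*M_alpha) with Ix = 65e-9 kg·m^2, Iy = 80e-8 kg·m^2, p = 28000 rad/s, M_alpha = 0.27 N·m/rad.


Sg = Ix^2 * p^2 / (4 * Iy * M_alpha) = (65e-9)^2 * 28000^2 / (4 * 80e-8 * 0.27) = 3.834

3.834


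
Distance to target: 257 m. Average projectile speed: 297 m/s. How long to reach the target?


t = d/v = 257/297 = 0.8653 s

0.8653 s


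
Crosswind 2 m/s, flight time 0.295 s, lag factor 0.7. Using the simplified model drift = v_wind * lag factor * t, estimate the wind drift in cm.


drift = v_wind * lag * t = 2 * 0.7 * 0.295 = 0.413 m ≈ 41.3 cm

41.3 cm


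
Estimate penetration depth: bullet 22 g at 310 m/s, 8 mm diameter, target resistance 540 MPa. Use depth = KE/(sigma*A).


A = pi*(d/2)^2 = pi*(8/2)^2 = 50.2655 mm^2
E = 0.5*m*v^2 = 0.5*0.022*310^2 = 1057.1 J
depth = E/(sigma*A) = 1057.1 J / (540 MPa * 50.2655 mm^2) = 1057.1/(540 * 50.2655) m = 0.0389451 m ≈ 38.95 mm

38.95 mm


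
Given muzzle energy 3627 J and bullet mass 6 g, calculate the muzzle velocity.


v = sqrt(2*E/m) = sqrt(2*3627/0.006) = 1100 m/s

1100 m/s


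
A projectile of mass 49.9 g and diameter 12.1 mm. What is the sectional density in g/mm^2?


SD = m/d^2 = 49.9/12.1^2 = 0.3408 g/mm^2

0.3408 g/mm^2


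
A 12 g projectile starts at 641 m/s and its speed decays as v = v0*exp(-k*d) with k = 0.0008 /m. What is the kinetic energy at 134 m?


v = v0*exp(-k*d) = 641*exp(-0.0008*134) = 575.84 m/s
E = 0.5*m*v^2 = 0.5*0.012*575.84^2 = 1990 J

1990 J


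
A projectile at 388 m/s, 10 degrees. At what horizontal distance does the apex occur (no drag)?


R = v0^2*sin(2*theta)/g = 388^2*sin(2*10°)/9.81 = 5248.63 m
apex_dist = R/2 = 5248.63/2 = 2624 m

2624 m


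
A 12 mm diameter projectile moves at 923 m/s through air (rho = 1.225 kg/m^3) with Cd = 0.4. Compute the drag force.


A = pi*(d/2)^2 = pi*(12/2000)^2 = 1.13097e-04 m^2
Fd = 0.5*Cd*rho*A*v^2 = 0.5*0.4*1.225*1.13097e-04*923^2 = 23.61 N

23.61 N


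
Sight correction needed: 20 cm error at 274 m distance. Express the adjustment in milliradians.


1 mrad subtends 1 cm per 10 m of range, so adj = error_cm / (dist_m / 10) = 20 / (274/10) = 0.7299 mrad

0.7299 mrad


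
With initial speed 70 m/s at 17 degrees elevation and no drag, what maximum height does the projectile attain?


H = (v0*sin(theta))^2 / (2g) = (70*sin(17°))^2 / (2*9.81) = 21.35 m

21.35 m


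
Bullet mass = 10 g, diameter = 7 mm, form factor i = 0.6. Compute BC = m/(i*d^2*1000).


BC = m/(i*d^2*1000) = 10/(0.6 * 7^2 * 1000) = 0.0003401

0.0003401


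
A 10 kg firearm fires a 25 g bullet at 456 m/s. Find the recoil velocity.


v_recoil = m_p * v_p / m_gun = 0.025 * 456 / 10 = 1.14 m/s

1.14 m/s


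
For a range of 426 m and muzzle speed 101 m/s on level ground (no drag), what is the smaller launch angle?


sin(2*theta) = R*g/v0^2 = 426*9.81/101^2 = 0.409672, theta = arcsin(0.409672)/2 = 12.09°

12.09 degrees


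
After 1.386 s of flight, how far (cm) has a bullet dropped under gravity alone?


drop = 0.5*g*t^2 = 0.5*9.81*1.386^2 = 9.42249 m ≈ 942.2 cm

942.2 cm


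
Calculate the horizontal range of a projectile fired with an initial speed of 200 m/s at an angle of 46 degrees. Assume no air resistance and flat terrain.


R = v0^2 * sin(2*theta) / g = 200^2 * sin(2*46°) / 9.81 = 4075 m

4075 m


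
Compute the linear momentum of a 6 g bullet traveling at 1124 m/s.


p = m*v = 0.006*1124 = 6.744 kg·m/s

6.744 kg·m/s


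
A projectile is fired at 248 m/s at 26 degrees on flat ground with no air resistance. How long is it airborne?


T = 2*v0*sin(theta)/g = 2*248*sin(26°)/9.81 = 22.16 s

22.16 s


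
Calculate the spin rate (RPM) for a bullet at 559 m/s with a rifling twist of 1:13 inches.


twist_m = 13*0.0254 = 0.3302 m
spin = v/twist = 559/0.3302 = 1692.913 rev/s
RPM = spin*60 = 1692.913*60 ≈ 101575 RPM

101575 RPM


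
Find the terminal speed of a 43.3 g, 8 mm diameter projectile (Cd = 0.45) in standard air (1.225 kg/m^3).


A = pi*(d/2)^2 = pi*(8/2000)^2 = 5.02655e-05 m^2
vt = sqrt(2mg/(Cd*rho*A)) = sqrt(2*0.0433*9.81/(0.45 * 1.225 * 5.02655e-05)) = 175.1 m/s

175.1 m/s


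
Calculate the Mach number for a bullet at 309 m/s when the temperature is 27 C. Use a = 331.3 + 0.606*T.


a = 331.3 + 0.606*(27) = 347.662 m/s
M = v/a = 309/347.662 = 0.8888

0.8888


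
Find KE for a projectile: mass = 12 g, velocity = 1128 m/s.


E = 0.5*m*v^2 = 0.5*0.012*1128^2 = 7634 J

7634 J


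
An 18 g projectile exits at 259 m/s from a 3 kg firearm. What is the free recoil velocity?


v_recoil = m_p * v_p / m_gun = 0.018 * 259 / 3 = 1.554 m/s

1.554 m/s


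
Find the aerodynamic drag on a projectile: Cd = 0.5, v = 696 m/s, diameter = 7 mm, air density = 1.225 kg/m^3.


A = pi*(d/2)^2 = pi*(7/2000)^2 = 3.84845e-05 m^2
Fd = 0.5*Cd*rho*A*v^2 = 0.5*0.5*1.225*3.84845e-05*696^2 = 5.709 N

5.709 N


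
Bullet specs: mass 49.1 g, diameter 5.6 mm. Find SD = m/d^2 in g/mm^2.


SD = m/d^2 = 49.1/5.6^2 = 1.566 g/mm^2

1.566 g/mm^2


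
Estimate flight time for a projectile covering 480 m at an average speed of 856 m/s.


t = d/v = 480/856 = 0.5607 s

0.5607 s


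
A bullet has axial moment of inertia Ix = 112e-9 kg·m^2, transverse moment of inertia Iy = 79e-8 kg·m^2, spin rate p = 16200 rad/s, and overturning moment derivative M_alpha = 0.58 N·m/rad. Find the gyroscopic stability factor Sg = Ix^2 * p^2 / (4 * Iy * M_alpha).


Sg = Ix^2 * p^2 / (4 * Iy * M_alpha) = (112e-9)^2 * 16200^2 / (4 * 79e-8 * 0.58) = 1.796

1.796


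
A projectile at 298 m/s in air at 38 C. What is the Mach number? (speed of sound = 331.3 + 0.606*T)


a = 331.3 + 0.606*(38) = 354.328 m/s
M = v/a = 298/354.328 = 0.841

0.841


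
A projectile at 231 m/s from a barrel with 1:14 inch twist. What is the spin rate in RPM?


twist_m = 14*0.0254 = 0.3556 m
spin = v/twist = 231/0.3556 = 649.6063 rev/s
RPM = spin*60 = 649.6063*60 ≈ 38976 RPM

38976 RPM


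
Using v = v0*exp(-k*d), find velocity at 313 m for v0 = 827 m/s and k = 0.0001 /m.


v = v0*exp(-k*d) = 827*exp(-0.0001*313) = 801.5 m/s

801.5 m/s


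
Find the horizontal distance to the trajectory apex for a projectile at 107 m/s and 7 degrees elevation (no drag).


R = v0^2*sin(2*theta)/g = 107^2*sin(2*7°)/9.81 = 282.341 m
apex_dist = R/2 = 282.341/2 = 141.2 m

141.2 m


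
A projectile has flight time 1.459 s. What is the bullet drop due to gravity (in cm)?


drop = 0.5*g*t^2 = 0.5*9.81*1.459^2 = 10.4412 m ≈ 1044 cm

1044 cm


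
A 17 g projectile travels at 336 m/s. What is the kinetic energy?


E = 0.5*m*v^2 = 0.5*0.017*336^2 = 959.6 J

959.6 J


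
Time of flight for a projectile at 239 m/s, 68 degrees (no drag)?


T = 2*v0*sin(theta)/g = 2*239*sin(68°)/9.81 = 45.18 s

45.18 s


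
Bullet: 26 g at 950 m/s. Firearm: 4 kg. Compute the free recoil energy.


v_r = m_p*v_p/m_gun = 0.026*950/4 = 6.175 m/s, E_r = 0.5*m_gun*v_r^2 = 0.5*4*6.175^2 = 76.26 J

76.26 J


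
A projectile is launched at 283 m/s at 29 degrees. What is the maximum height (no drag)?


H = (v0*sin(theta))^2 / (2g) = (283*sin(29°))^2 / (2*9.81) = 959.4 m

959.4 m


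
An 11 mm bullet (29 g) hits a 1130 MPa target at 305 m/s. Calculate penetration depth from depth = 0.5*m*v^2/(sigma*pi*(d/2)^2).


A = pi*(d/2)^2 = pi*(11/2)^2 = 95.0332 mm^2
E = 0.5*m*v^2 = 0.5*0.029*305^2 = 1348.86 J
depth = E/(sigma*A) = 1348.86 J / (1130 MPa * 95.0332 mm^2) = 1348.86/(1130 * 95.0332) m = 0.0125607 m ≈ 12.56 mm

12.56 mm


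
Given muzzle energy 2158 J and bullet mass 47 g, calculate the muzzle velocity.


v = sqrt(2*E/m) = sqrt(2*2158/0.047) = 303 m/s

303 m/s


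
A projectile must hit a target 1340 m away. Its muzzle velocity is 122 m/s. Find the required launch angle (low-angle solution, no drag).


sin(2*theta) = R*g/v0^2 = 1340*9.81/122^2 = 0.88319, theta = arcsin(0.88319)/2 = 31.01°

31.01 degrees


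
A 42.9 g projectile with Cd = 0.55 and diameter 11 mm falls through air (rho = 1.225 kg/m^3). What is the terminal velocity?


A = pi*(d/2)^2 = pi*(11/2000)^2 = 9.50332e-05 m^2
vt = sqrt(2mg/(Cd*rho*A)) = sqrt(2*0.0429*9.81/(0.55 * 1.225 * 9.50332e-05)) = 114.7 m/s

114.7 m/s


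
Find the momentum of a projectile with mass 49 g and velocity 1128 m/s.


p = m*v = 0.049*1128 = 55.27 kg·m/s

55.27 kg·m/s


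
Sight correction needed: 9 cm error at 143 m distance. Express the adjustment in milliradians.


1 mrad subtends 1 cm per 10 m of range, so adj = error_cm / (dist_m / 10) = 9 / (143/10) = 0.6294 mrad

0.6294 mrad


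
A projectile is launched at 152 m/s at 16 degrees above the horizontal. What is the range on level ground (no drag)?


R = v0^2 * sin(2*theta) / g = 152^2 * sin(2*16°) / 9.81 = 1248 m

1248 m


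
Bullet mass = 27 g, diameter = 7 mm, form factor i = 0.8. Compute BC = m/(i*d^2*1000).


BC = m/(i*d^2*1000) = 27/(0.8 * 7^2 * 1000) = 0.0006888

0.0006888


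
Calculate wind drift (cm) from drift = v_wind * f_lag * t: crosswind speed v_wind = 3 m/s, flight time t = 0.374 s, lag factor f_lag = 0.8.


drift = v_wind * lag * t = 3 * 0.8 * 0.374 = 0.8976 m ≈ 89.76 cm

89.76 cm


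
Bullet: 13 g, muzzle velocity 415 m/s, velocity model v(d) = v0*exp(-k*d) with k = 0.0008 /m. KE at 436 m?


v = v0*exp(-k*d) = 415*exp(-0.0008*436) = 292.797 m/s
E = 0.5*m*v^2 = 0.5*0.013*292.797^2 = 557.2 J

557.2 J


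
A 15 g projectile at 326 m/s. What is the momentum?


p = m*v = 0.015*326 = 4.89 kg·m/s

4.89 kg·m/s


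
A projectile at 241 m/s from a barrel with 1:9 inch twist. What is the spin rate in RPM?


twist_m = 9*0.0254 = 0.2286 m
spin = v/twist = 241/0.2286 = 1054.243 rev/s
RPM = spin*60 = 1054.243*60 ≈ 63255 RPM

63255 RPM


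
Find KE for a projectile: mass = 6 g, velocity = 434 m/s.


E = 0.5*m*v^2 = 0.5*0.006*434^2 = 565.1 J

565.1 J


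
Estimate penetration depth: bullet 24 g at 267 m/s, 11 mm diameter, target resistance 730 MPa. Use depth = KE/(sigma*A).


A = pi*(d/2)^2 = pi*(11/2)^2 = 95.0332 mm^2
E = 0.5*m*v^2 = 0.5*0.024*267^2 = 855.468 J
depth = E/(sigma*A) = 855.468 J / (730 MPa * 95.0332 mm^2) = 855.468/(730 * 95.0332) m = 0.0123312 m ≈ 12.33 mm

12.33 mm


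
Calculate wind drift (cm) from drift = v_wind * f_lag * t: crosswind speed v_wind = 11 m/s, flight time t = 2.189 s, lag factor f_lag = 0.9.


drift = v_wind * lag * t = 11 * 0.9 * 2.189 = 21.6711 m ≈ 2167 cm

2167 cm


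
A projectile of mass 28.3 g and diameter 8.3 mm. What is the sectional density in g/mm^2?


SD = m/d^2 = 28.3/8.3^2 = 0.4108 g/mm^2

0.4108 g/mm^2


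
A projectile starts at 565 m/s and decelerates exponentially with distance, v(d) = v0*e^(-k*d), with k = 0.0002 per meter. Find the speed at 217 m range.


v = v0*exp(-k*d) = 565*exp(-0.0002*217) = 541 m/s

541 m/s


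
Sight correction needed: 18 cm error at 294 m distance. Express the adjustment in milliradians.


1 mrad subtends 1 cm per 10 m of range, so adj = error_cm / (dist_m / 10) = 18 / (294/10) = 0.6122 mrad

0.6122 mrad


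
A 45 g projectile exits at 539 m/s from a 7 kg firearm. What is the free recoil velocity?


v_recoil = m_p * v_p / m_gun = 0.045 * 539 / 7 = 3.465 m/s

3.465 m/s


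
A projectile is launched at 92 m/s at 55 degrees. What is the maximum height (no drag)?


H = (v0*sin(theta))^2 / (2g) = (92*sin(55°))^2 / (2*9.81) = 289.5 m

289.5 m


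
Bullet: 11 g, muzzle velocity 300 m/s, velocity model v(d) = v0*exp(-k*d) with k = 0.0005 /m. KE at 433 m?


v = v0*exp(-k*d) = 300*exp(-0.0005*433) = 241.6 m/s
E = 0.5*m*v^2 = 0.5*0.011*241.6^2 = 321 J

321 J


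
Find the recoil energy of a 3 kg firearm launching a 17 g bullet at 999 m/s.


v_r = m_p*v_p/m_gun = 0.017*999/3 = 5.661 m/s, E_r = 0.5*m_gun*v_r^2 = 0.5*3*5.661^2 = 48.07 J

48.07 J


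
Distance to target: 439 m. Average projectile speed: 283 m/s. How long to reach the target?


t = d/v = 439/283 = 1.551 s

1.551 s


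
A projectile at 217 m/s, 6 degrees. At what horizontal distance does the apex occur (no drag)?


R = v0^2*sin(2*theta)/g = 217^2*sin(2*6°)/9.81 = 997.997 m
apex_dist = R/2 = 997.997/2 = 499 m

499 m


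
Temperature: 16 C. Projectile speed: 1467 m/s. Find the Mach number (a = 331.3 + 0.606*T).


a = 331.3 + 0.606*(16) = 340.996 m/s
M = v/a = 1467/340.996 = 4.302

4.302


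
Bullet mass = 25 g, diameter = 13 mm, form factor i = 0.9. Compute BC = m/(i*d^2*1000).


BC = m/(i*d^2*1000) = 25/(0.9 * 13^2 * 1000) = 0.0001644

0.0001644


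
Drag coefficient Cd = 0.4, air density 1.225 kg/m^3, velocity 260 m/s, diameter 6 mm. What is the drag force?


A = pi*(d/2)^2 = pi*(6/2000)^2 = 2.82743e-05 m^2
Fd = 0.5*Cd*rho*A*v^2 = 0.5*0.4*1.225*2.82743e-05*260^2 = 0.4683 N

0.4683 N


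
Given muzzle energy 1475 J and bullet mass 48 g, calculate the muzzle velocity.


v = sqrt(2*E/m) = sqrt(2*1475/0.048) = 247.9 m/s

247.9 m/s


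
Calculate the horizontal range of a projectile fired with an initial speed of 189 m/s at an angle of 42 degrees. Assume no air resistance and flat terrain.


R = v0^2 * sin(2*theta) / g = 189^2 * sin(2*42°) / 9.81 = 3621 m

3621 m


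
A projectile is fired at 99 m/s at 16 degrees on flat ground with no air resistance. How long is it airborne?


T = 2*v0*sin(theta)/g = 2*99*sin(16°)/9.81 = 5.563 s

5.563 s


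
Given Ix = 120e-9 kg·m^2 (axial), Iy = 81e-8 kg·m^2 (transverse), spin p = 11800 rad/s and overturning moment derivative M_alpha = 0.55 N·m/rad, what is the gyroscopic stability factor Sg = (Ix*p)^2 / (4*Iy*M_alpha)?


Sg = Ix^2 * p^2 / (4 * Iy * M_alpha) = (120e-9)^2 * 11800^2 / (4 * 81e-8 * 0.55) = 1.125

1.125


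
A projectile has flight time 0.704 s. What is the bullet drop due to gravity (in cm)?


drop = 0.5*g*t^2 = 0.5*9.81*0.704^2 = 2.431 m ≈ 243.1 cm

243.1 cm


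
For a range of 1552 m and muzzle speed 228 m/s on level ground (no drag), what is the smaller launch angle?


sin(2*theta) = R*g/v0^2 = 1552*9.81/228^2 = 0.292881, theta = arcsin(0.292881)/2 = 8.515°

8.515 degrees


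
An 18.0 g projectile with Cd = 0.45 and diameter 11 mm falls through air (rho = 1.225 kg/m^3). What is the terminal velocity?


A = pi*(d/2)^2 = pi*(11/2000)^2 = 9.50332e-05 m^2
vt = sqrt(2mg/(Cd*rho*A)) = sqrt(2*0.018*9.81/(0.45 * 1.225 * 9.50332e-05)) = 82.11 m/s

82.11 m/s


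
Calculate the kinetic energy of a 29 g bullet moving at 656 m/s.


E = 0.5*m*v^2 = 0.5*0.029*656^2 = 6240 J

6240 J


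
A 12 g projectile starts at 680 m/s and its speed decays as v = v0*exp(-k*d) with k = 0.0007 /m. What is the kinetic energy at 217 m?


v = v0*exp(-k*d) = 680*exp(-0.0007*217) = 584.17 m/s
E = 0.5*m*v^2 = 0.5*0.012*584.17^2 = 2048 J

2048 J


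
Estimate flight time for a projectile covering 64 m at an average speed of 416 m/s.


t = d/v = 64/416 = 0.1538 s

0.1538 s


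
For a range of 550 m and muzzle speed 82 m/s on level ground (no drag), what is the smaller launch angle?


sin(2*theta) = R*g/v0^2 = 550*9.81/82^2 = 0.802424, theta = arcsin(0.802424)/2 = 26.68°

26.68 degrees


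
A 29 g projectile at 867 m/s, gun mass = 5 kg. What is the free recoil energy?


v_r = m_p*v_p/m_gun = 0.029*867/5 = 5.0286 m/s, E_r = 0.5*m_gun*v_r^2 = 0.5*5*5.0286^2 = 63.22 J

63.22 J


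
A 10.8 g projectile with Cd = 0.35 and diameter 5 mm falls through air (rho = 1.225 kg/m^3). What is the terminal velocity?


A = pi*(d/2)^2 = pi*(5/2000)^2 = 1.96350e-05 m^2
vt = sqrt(2mg/(Cd*rho*A)) = sqrt(2*0.0108*9.81/(0.35 * 1.225 * 1.96350e-05)) = 158.7 m/s

158.7 m/s


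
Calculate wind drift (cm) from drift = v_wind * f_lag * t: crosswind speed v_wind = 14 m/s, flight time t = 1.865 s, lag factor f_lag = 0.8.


drift = v_wind * lag * t = 14 * 0.8 * 1.865 = 20.888 m ≈ 2089 cm

2089 cm


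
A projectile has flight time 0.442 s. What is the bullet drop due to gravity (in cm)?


drop = 0.5*g*t^2 = 0.5*9.81*0.442^2 = 0.95826 m ≈ 95.83 cm

95.83 cm


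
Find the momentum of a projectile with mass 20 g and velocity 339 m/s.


p = m*v = 0.02*339 = 6.78 kg·m/s

6.78 kg·m/s


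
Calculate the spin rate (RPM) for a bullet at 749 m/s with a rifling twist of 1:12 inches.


twist_m = 12*0.0254 = 0.3048 m
spin = v/twist = 749/0.3048 = 2457.349 rev/s
RPM = spin*60 = 2457.349*60 ≈ 147441 RPM

147441 RPM


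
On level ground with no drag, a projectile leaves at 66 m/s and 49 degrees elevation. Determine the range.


R = v0^2 * sin(2*theta) / g = 66^2 * sin(2*49°) / 9.81 = 439.7 m

439.7 m


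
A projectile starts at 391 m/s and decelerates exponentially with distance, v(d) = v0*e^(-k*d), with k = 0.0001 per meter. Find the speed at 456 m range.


v = v0*exp(-k*d) = 391*exp(-0.0001*456) = 373.6 m/s

373.6 m/s


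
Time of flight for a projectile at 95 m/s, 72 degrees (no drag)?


T = 2*v0*sin(theta)/g = 2*95*sin(72°)/9.81 = 18.42 s

18.42 s


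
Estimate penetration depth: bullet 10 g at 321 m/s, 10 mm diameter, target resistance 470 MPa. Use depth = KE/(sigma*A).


A = pi*(d/2)^2 = pi*(10/2)^2 = 78.5398 mm^2
E = 0.5*m*v^2 = 0.5*0.01*321^2 = 515.205 J
depth = E/(sigma*A) = 515.205 J / (470 MPa * 78.5398 mm^2) = 515.205/(470 * 78.5398) m = 0.013957 m ≈ 13.96 mm

13.96 mm


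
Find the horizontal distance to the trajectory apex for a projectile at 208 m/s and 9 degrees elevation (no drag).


R = v0^2*sin(2*theta)/g = 208^2*sin(2*9°)/9.81 = 1362.82 m
apex_dist = R/2 = 1362.82/2 = 681.4 m

681.4 m


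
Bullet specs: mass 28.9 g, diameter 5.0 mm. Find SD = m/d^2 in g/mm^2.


SD = m/d^2 = 28.9/5.0^2 = 1.156 g/mm^2

1.156 g/mm^2


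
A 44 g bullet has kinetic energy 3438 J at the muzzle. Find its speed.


v = sqrt(2*E/m) = sqrt(2*3438/0.044) = 395.3 m/s

395.3 m/s


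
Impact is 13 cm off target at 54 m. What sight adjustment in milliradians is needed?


1 mrad subtends 1 cm per 10 m of range, so adj = error_cm / (dist_m / 10) = 13 / (54/10) = 2.407 mrad

2.407 mrad


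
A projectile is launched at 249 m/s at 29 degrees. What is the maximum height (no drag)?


H = (v0*sin(theta))^2 / (2g) = (249*sin(29°))^2 / (2*9.81) = 742.7 m

742.7 m


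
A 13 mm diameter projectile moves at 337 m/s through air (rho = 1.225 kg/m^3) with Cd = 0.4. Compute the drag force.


A = pi*(d/2)^2 = pi*(13/2000)^2 = 1.32732e-04 m^2
Fd = 0.5*Cd*rho*A*v^2 = 0.5*0.4*1.225*1.32732e-04*337^2 = 3.693 N

3.693 N


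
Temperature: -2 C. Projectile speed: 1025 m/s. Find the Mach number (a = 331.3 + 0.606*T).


a = 331.3 + 0.606*(-2) = 330.088 m/s
M = v/a = 1025/330.088 = 3.105

3.105


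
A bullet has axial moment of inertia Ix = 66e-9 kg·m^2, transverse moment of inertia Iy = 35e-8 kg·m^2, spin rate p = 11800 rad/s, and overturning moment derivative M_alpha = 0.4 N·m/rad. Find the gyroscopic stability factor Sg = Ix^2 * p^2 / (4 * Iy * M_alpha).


Sg = Ix^2 * p^2 / (4 * Iy * M_alpha) = (66e-9)^2 * 11800^2 / (4 * 35e-8 * 0.4) = 1.083

1.083


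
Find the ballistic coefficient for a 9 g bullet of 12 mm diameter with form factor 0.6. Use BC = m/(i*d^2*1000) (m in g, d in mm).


BC = m/(i*d^2*1000) = 9/(0.6 * 12^2 * 1000) = 0.0001042

0.0001042


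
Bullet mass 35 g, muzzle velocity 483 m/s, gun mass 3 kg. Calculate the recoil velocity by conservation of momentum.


v_recoil = m_p * v_p / m_gun = 0.035 * 483 / 3 = 5.635 m/s

5.635 m/s


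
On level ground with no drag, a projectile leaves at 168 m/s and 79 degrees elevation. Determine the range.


R = v0^2 * sin(2*theta) / g = 168^2 * sin(2*79°) / 9.81 = 1078 m

1078 m


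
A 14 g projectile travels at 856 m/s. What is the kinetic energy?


E = 0.5*m*v^2 = 0.5*0.014*856^2 = 5129 J

5129 J


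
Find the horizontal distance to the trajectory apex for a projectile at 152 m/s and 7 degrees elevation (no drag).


R = v0^2*sin(2*theta)/g = 152^2*sin(2*7°)/9.81 = 569.762 m
apex_dist = R/2 = 569.762/2 = 284.9 m

284.9 m


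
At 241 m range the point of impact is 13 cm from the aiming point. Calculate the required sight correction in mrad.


1 mrad subtends 1 cm per 10 m of range, so adj = error_cm / (dist_m / 10) = 13 / (241/10) = 0.5394 mrad

0.5394 mrad


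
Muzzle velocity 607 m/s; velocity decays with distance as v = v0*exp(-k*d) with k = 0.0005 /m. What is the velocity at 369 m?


v = v0*exp(-k*d) = 607*exp(-0.0005*369) = 504.7 m/s

504.7 m/s


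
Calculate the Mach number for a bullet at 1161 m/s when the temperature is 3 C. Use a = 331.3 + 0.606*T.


a = 331.3 + 0.606*(3) = 333.118 m/s
M = v/a = 1161/333.118 = 3.485

3.485


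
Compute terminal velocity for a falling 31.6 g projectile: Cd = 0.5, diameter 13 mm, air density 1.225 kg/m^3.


A = pi*(d/2)^2 = pi*(13/2000)^2 = 1.32732e-04 m^2
vt = sqrt(2mg/(Cd*rho*A)) = sqrt(2*0.0316*9.81/(0.5 * 1.225 * 1.32732e-04)) = 87.33 m/s

87.33 m/s


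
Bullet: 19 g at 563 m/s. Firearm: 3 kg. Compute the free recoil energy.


v_r = m_p*v_p/m_gun = 0.019*563/3 = 3.56567 m/s, E_r = 0.5*m_gun*v_r^2 = 0.5*3*3.56567^2 = 19.07 J

19.07 J


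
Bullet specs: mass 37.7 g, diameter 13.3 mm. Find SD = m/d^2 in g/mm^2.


SD = m/d^2 = 37.7/13.3^2 = 0.2131 g/mm^2

0.2131 g/mm^2


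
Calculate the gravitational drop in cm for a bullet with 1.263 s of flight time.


drop = 0.5*g*t^2 = 0.5*9.81*1.263^2 = 7.8243 m ≈ 782.4 cm

782.4 cm


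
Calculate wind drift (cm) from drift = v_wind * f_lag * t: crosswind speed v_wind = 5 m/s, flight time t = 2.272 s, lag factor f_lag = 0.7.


drift = v_wind * lag * t = 5 * 0.7 * 2.272 = 7.952 m ≈ 795.2 cm

795.2 cm


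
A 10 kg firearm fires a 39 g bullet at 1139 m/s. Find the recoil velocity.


v_recoil = m_p * v_p / m_gun = 0.039 * 1139 / 10 = 4.442 m/s

4.442 m/s


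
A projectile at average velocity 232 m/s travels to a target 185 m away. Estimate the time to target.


t = d/v = 185/232 = 0.7974 s

0.7974 s


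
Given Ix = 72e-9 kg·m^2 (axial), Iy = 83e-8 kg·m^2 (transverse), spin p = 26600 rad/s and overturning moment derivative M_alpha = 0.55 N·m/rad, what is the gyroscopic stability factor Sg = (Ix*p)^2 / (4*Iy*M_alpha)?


Sg = Ix^2 * p^2 / (4 * Iy * M_alpha) = (72e-9)^2 * 26600^2 / (4 * 83e-8 * 0.55) = 2.009

2.009


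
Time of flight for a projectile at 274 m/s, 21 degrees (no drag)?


T = 2*v0*sin(theta)/g = 2*274*sin(21°)/9.81 = 20.02 s

20.02 s


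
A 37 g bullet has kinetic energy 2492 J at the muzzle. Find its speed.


v = sqrt(2*E/m) = sqrt(2*2492/0.037) = 367 m/s

367 m/s


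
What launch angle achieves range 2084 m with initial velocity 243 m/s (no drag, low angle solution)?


sin(2*theta) = R*g/v0^2 = 2084*9.81/243^2 = 0.346222, theta = arcsin(0.346222)/2 = 10.13°

10.13 degrees


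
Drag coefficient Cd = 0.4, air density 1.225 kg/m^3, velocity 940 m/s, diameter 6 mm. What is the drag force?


A = pi*(d/2)^2 = pi*(6/2000)^2 = 2.82743e-05 m^2
Fd = 0.5*Cd*rho*A*v^2 = 0.5*0.4*1.225*2.82743e-05*940^2 = 6.121 N

6.121 N


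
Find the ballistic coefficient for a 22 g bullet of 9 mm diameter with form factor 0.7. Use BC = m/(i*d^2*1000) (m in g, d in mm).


BC = m/(i*d^2*1000) = 22/(0.7 * 9^2 * 1000) = 0.000388

0.000388


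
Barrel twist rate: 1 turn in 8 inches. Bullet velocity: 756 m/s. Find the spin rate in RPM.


twist_m = 8*0.0254 = 0.2032 m
spin = v/twist = 756/0.2032 = 3720.472 rev/s
RPM = spin*60 = 3720.472*60 ≈ 223228 RPM

223228 RPM


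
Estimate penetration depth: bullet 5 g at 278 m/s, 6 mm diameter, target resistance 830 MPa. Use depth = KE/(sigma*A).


A = pi*(d/2)^2 = pi*(6/2)^2 = 28.2743 mm^2
E = 0.5*m*v^2 = 0.5*0.005*278^2 = 193.21 J
depth = E/(sigma*A) = 193.21 J / (830 MPa * 28.2743 mm^2) = 193.21/(830 * 28.2743) m = 0.00823302 m ≈ 8.233 mm

8.233 mm


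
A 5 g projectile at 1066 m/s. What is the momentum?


p = m*v = 0.005*1066 = 5.33 kg·m/s

5.33 kg·m/s


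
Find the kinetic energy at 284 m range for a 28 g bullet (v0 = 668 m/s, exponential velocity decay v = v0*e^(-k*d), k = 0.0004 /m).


v = v0*exp(-k*d) = 668*exp(-0.0004*284) = 596.267 m/s
E = 0.5*m*v^2 = 0.5*0.028*596.267^2 = 4977 J

4977 J


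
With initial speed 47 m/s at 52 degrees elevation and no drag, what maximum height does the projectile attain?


H = (v0*sin(theta))^2 / (2g) = (47*sin(52°))^2 / (2*9.81) = 69.91 m

69.91 m


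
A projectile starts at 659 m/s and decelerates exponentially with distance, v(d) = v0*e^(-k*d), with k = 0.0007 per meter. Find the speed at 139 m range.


v = v0*exp(-k*d) = 659*exp(-0.0007*139) = 597.9 m/s

597.9 m/s


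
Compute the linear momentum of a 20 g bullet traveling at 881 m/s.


p = m*v = 0.02*881 = 17.62 kg·m/s

17.62 kg·m/s


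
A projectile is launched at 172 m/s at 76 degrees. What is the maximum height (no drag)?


H = (v0*sin(theta))^2 / (2g) = (172*sin(76°))^2 / (2*9.81) = 1420 m

1420 m


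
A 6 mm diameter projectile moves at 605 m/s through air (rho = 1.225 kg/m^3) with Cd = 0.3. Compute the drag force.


A = pi*(d/2)^2 = pi*(6/2000)^2 = 2.82743e-05 m^2
Fd = 0.5*Cd*rho*A*v^2 = 0.5*0.3*1.225*2.82743e-05*605^2 = 1.902 N

1.902 N


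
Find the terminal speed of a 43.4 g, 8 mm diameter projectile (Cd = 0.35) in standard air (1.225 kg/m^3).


A = pi*(d/2)^2 = pi*(8/2000)^2 = 5.02655e-05 m^2
vt = sqrt(2mg/(Cd*rho*A)) = sqrt(2*0.0434*9.81/(0.35 * 1.225 * 5.02655e-05)) = 198.8 m/s

198.8 m/s


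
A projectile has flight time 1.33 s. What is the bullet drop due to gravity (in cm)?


drop = 0.5*g*t^2 = 0.5*9.81*1.33^2 = 8.67645 m ≈ 867.6 cm

867.6 cm


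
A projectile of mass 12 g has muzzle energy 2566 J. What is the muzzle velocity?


v = sqrt(2*E/m) = sqrt(2*2566/0.012) = 654 m/s

654 m/s


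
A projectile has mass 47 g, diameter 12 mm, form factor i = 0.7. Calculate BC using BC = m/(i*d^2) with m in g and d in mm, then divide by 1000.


BC = m/(i*d^2*1000) = 47/(0.7 * 12^2 * 1000) = 0.0004663

0.0004663


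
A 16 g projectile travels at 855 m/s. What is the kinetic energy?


E = 0.5*m*v^2 = 0.5*0.016*855^2 = 5848 J

5848 J


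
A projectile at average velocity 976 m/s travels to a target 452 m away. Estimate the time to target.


t = d/v = 452/976 = 0.4631 s

0.4631 s


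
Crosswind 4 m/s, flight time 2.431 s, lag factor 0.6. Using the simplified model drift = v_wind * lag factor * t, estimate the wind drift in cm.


drift = v_wind * lag * t = 4 * 0.6 * 2.431 = 5.8344 m ≈ 583.4 cm

583.4 cm


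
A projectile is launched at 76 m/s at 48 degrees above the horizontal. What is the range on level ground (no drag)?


R = v0^2 * sin(2*theta) / g = 76^2 * sin(2*48°) / 9.81 = 585.6 m

585.6 m


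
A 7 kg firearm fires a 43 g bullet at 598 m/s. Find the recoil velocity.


v_recoil = m_p * v_p / m_gun = 0.043 * 598 / 7 = 3.673 m/s

3.673 m/s


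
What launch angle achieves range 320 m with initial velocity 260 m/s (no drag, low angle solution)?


sin(2*theta) = R*g/v0^2 = 320*9.81/260^2 = 0.0464379, theta = arcsin(0.0464379)/2 = 1.331°

1.331 degrees


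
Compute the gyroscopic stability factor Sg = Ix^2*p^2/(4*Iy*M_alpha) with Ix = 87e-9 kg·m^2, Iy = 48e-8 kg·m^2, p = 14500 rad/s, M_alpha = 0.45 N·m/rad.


Sg = Ix^2 * p^2 / (4 * Iy * M_alpha) = (87e-9)^2 * 14500^2 / (4 * 48e-8 * 0.45) = 1.842

1.842


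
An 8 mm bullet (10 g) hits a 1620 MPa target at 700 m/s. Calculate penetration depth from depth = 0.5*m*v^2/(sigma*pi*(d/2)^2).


A = pi*(d/2)^2 = pi*(8/2)^2 = 50.2655 mm^2
E = 0.5*m*v^2 = 0.5*0.01*700^2 = 2450 J
depth = E/(sigma*A) = 2450 J / (1620 MPa * 50.2655 mm^2) = 2450/(1620 * 50.2655) m = 0.0300872 m ≈ 30.09 mm

30.09 mm


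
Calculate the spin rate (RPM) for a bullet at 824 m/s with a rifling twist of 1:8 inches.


twist_m = 8*0.0254 = 0.2032 m
spin = v/twist = 824/0.2032 = 4055.118 rev/s
RPM = spin*60 = 4055.118*60 ≈ 243307 RPM

243307 RPM


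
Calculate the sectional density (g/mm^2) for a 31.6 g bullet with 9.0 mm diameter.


SD = m/d^2 = 31.6/9.0^2 = 0.3901 g/mm^2

0.3901 g/mm^2


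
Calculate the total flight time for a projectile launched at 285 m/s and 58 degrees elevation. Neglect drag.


T = 2*v0*sin(theta)/g = 2*285*sin(58°)/9.81 = 49.27 s

49.27 s


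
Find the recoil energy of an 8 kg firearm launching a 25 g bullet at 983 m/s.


v_r = m_p*v_p/m_gun = 0.025*983/8 = 3.07188 m/s, E_r = 0.5*m_gun*v_r^2 = 0.5*8*3.07188^2 = 37.75 J

37.75 J


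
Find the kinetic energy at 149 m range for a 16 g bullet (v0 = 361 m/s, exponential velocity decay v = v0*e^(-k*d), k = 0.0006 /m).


v = v0*exp(-k*d) = 361*exp(-0.0006*149) = 330.127 m/s
E = 0.5*m*v^2 = 0.5*0.016*330.127^2 = 871.9 J

871.9 J


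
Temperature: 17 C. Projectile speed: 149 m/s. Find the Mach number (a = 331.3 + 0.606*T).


a = 331.3 + 0.606*(17) = 341.602 m/s
M = v/a = 149/341.602 = 0.4362

0.4362


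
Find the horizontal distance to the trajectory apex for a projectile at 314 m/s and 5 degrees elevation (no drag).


R = v0^2*sin(2*theta)/g = 314^2*sin(2*5°)/9.81 = 1745.26 m
apex_dist = R/2 = 1745.26/2 = 872.6 m

872.6 m


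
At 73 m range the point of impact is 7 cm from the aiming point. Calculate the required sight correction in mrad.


1 mrad subtends 1 cm per 10 m of range, so adj = error_cm / (dist_m / 10) = 7 / (73/10) = 0.9589 mrad

0.9589 mrad


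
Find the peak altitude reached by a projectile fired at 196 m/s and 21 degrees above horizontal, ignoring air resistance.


H = (v0*sin(theta))^2 / (2g) = (196*sin(21°))^2 / (2*9.81) = 251.5 m

251.5 m


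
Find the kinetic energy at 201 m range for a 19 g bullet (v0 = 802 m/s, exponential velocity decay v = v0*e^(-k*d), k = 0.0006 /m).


v = v0*exp(-k*d) = 802*exp(-0.0006*201) = 710.884 m/s
E = 0.5*m*v^2 = 0.5*0.019*710.884^2 = 4801 J

4801 J


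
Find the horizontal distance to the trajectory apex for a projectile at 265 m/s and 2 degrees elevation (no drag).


R = v0^2*sin(2*theta)/g = 265^2*sin(2*2°)/9.81 = 499.353 m
apex_dist = R/2 = 499.353/2 = 249.7 m

249.7 m


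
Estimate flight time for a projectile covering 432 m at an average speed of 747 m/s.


t = d/v = 432/747 = 0.5783 s

0.5783 s


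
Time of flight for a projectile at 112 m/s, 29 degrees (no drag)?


T = 2*v0*sin(theta)/g = 2*112*sin(29°)/9.81 = 11.07 s

11.07 s


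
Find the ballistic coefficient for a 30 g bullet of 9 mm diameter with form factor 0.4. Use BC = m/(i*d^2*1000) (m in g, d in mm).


BC = m/(i*d^2*1000) = 30/(0.4 * 9^2 * 1000) = 0.0009259

0.0009259


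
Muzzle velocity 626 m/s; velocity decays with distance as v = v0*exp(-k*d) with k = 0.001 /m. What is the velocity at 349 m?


v = v0*exp(-k*d) = 626*exp(-0.001*349) = 441.6 m/s

441.6 m/s


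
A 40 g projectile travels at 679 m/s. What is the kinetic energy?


E = 0.5*m*v^2 = 0.5*0.04*679^2 = 9221 J

9221 J


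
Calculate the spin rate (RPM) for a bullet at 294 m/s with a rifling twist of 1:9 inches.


twist_m = 9*0.0254 = 0.2286 m
spin = v/twist = 294/0.2286 = 1286.089 rev/s
RPM = spin*60 = 1286.089*60 ≈ 77165 RPM

77165 RPM


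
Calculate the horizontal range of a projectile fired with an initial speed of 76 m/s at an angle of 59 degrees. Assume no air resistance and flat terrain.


R = v0^2 * sin(2*theta) / g = 76^2 * sin(2*59°) / 9.81 = 519.9 m

519.9 m


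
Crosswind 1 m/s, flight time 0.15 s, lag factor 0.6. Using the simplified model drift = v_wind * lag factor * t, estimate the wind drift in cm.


drift = v_wind * lag * t = 1 * 0.6 * 0.15 = 0.09 m ≈ 9 cm

9 cm


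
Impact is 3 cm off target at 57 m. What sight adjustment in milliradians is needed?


1 mrad subtends 1 cm per 10 m of range, so adj = error_cm / (dist_m / 10) = 3 / (57/10) = 0.5263 mrad

0.5263 mrad


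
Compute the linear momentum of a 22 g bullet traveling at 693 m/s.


p = m*v = 0.022*693 = 15.25 kg·m/s

15.25 kg·m/s


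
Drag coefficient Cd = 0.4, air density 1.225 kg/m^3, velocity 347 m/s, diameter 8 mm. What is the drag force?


A = pi*(d/2)^2 = pi*(8/2000)^2 = 5.02655e-05 m^2
Fd = 0.5*Cd*rho*A*v^2 = 0.5*0.4*1.225*5.02655e-05*347^2 = 1.483 N

1.483 N


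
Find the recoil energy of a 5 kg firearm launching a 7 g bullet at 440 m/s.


v_r = m_p*v_p/m_gun = 0.007*440/5 = 0.616 m/s, E_r = 0.5*m_gun*v_r^2 = 0.5*5*0.616^2 = 0.9486 J

0.9486 J


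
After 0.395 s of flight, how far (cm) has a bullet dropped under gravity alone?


drop = 0.5*g*t^2 = 0.5*9.81*0.395^2 = 0.765303 m ≈ 76.53 cm

76.53 cm


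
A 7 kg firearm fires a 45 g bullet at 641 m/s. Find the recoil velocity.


v_recoil = m_p * v_p / m_gun = 0.045 * 641 / 7 = 4.121 m/s

4.121 m/s


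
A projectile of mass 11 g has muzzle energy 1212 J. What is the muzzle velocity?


v = sqrt(2*E/m) = sqrt(2*1212/0.011) = 469.4 m/s

469.4 m/s


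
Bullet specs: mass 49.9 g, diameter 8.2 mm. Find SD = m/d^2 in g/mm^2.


SD = m/d^2 = 49.9/8.2^2 = 0.7421 g/mm^2

0.7421 g/mm^2


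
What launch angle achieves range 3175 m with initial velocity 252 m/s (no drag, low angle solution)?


sin(2*theta) = R*g/v0^2 = 3175*9.81/252^2 = 0.490469, theta = arcsin(0.490469)/2 = 14.69°

14.69 degrees


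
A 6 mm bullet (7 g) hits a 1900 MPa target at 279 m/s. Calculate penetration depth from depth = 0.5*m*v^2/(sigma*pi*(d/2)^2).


A = pi*(d/2)^2 = pi*(6/2)^2 = 28.2743 mm^2
E = 0.5*m*v^2 = 0.5*0.007*279^2 = 272.444 J
depth = E/(sigma*A) = 272.444 J / (1900 MPa * 28.2743 mm^2) = 272.444/(1900 * 28.2743) m = 0.00507143 m ≈ 5.071 mm

5.071 mm


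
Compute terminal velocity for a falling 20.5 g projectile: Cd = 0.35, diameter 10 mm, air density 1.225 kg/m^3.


A = pi*(d/2)^2 = pi*(10/2000)^2 = 7.85398e-05 m^2
vt = sqrt(2mg/(Cd*rho*A)) = sqrt(2*0.0205*9.81/(0.35 * 1.225 * 7.85398e-05)) = 109.3 m/s

109.3 m/s


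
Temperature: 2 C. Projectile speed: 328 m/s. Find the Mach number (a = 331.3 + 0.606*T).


a = 331.3 + 0.606*(2) = 332.512 m/s
M = v/a = 328/332.512 = 0.9864

0.9864


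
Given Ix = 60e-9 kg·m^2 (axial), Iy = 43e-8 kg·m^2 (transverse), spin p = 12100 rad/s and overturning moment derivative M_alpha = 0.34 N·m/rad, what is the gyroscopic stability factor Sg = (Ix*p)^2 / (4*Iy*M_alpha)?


Sg = Ix^2 * p^2 / (4 * Iy * M_alpha) = (60e-9)^2 * 12100^2 / (4 * 43e-8 * 0.34) = 0.9013

0.9013


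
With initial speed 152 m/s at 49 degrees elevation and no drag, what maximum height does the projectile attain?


H = (v0*sin(theta))^2 / (2g) = (152*sin(49°))^2 / (2*9.81) = 670.7 m

670.7 m
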